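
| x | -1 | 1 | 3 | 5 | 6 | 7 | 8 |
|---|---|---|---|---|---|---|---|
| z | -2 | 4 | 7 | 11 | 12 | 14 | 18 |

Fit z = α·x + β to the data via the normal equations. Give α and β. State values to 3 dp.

α = 2.018, β = 0.784

From the data, Σx·x = 185, Σx = 29, Σ1 = 7.
And Σx·z = 396, Σz = 64.
So MᵀM·[α, β]ᵀ = Mᵀz: [[185, 29]; [29, 7]]·[α, β]ᵀ = [396, 64]ᵀ.
Determinant 185·7 − 29² = 454.
α = (396·7 − 29·64)/454 = 458/227; β = (185·64 − 29·396)/454 = 178/227.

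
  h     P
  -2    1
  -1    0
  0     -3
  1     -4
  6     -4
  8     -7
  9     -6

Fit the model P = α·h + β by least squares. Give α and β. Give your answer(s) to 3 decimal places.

α = -0.573, β = -1.568

Compute the Gram sums: Σh·h = 187, Σh = 21, Σ1 = 7.
And Σh·P = -140, ΣP = -23.
So XᵀX·[α, β]ᵀ = XᵀP: [[187, 21]; [21, 7]]·[α, β]ᵀ = [-140, -23]ᵀ.
Eliminating β: 7·(row 1) − 21·(row 2) gives 868·α = 7·(-140) − 21·(-23) = -497, so α = -71/124.
Then β = ((-23) − 21·(-71/124))/7 = -1361/868.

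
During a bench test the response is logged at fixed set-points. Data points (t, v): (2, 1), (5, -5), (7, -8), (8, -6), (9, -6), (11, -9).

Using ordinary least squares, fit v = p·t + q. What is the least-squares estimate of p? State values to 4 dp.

p = -0.9800

The normal system XᵀX·[p, q]ᵀ = Xᵀv is [[344, 42]; [42, 6]]·[p, q]ᵀ = [-280, -33]ᵀ.
det = 344·6 − 42² = 300.
p = ((-280)·6 − 42·(-33))/300 = -49/50; q = (344·(-33) − 42·(-280))/300 = 34/25.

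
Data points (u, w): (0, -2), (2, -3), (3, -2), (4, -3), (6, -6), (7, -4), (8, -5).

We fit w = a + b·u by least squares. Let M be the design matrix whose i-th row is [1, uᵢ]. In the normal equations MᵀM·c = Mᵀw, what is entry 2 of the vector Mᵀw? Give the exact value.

Entry 2 ↔ basis u, so (Mᵀw)_{2} = Σᵢ (u)·wᵢ = (0)·(-2) + (2)·(-3) + (3)·(-2) + (4)·(-3) + (6)·(-6) + (7)·(-4) + (8)·(-5) = -128.

-128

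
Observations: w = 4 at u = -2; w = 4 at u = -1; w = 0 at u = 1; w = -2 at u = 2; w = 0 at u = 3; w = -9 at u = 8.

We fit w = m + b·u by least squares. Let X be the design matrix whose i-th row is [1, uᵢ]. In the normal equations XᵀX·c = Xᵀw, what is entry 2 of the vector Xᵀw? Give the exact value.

Entry 2 ↔ basis u, so (Xᵀw)_{2} = Σᵢ (u)·wᵢ = (-2)·(4) + (-1)·(4) + (1)·(0) + (2)·(-2) + (3)·(0) + (8)·(-9) = -88.

-88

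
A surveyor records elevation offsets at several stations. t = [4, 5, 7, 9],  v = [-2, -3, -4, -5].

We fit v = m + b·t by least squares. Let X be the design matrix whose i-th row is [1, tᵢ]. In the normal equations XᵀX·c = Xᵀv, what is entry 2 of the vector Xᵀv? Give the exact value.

-96

Entry 2 ↔ basis t, so (Xᵀv)_{2} = Σᵢ (t)·vᵢ = (4)·(-2) + (5)·(-3) + (7)·(-4) + (9)·(-5) = -96.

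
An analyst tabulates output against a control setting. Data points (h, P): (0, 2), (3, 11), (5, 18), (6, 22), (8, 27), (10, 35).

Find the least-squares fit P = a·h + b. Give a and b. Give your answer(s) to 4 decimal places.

Forming AᵀA = [[234, 32]; [32, 6]] and AᵀP = [821, 115]ᵀ gives AᵀA·[a, b]ᵀ = AᵀP.
det = 234·6 − 32² = 380.
a = (821·6 − 32·115)/380 = 623/190; b = (234·115 − 32·821)/380 = 319/190.

a = 3.2789, b = 1.6789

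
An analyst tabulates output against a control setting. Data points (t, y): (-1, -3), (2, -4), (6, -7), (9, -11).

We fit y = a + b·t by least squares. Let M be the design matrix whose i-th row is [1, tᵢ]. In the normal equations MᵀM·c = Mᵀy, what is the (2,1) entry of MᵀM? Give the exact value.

Row 2 ↔ basis t, column 1 ↔ basis 1, so (MᵀM)_{2,1} = Σᵢ t = (-1)·(1) + (2)·(1) + (6)·(1) + (9)·(1) = 16.

16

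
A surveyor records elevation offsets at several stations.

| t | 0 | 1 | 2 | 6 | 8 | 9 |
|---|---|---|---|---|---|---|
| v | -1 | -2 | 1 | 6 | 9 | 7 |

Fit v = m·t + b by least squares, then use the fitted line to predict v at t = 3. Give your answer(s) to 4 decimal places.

v̂ = 1.8000

The normal equations are: 186·m + 26·b = 171;  26·m + 6·b = 20.
Δ = 186·6 − 26² = 440.
m = (171·6 − 26·20)/440 = 23/20; b = (186·20 − 26·171)/440 = -33/20.
At t = 3: v̂ = (23/20)·(3) + (-33/20)·(1) = 9/5.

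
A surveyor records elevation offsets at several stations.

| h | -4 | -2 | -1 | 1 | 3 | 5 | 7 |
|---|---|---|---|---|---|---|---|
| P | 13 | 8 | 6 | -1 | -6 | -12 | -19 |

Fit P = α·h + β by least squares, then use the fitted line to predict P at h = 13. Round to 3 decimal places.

P̂ = -35.657

AᵀA·[α, β]ᵀ = AᵀP reads: 105·α + 9·β = -286;  9·α + 7·β = -11.
det = 105·7 − 9² = 654.
α = ((-286)·7 − 9·(-11))/654 = -1903/654; β = (105·(-11) − 9·(-286))/654 = 473/218.
At h = 13: P̂ = (-1903/654)·(13) + (473/218)·(1) = -11660/327.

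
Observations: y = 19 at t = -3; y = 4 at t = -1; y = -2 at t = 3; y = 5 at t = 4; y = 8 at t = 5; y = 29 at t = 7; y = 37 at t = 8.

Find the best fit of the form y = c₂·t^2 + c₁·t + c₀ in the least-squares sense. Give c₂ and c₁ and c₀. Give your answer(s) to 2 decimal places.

c₂ = 1.00, c₁ = -3.22, c₀ = 0.02

Compute the Gram sums: Σt^2·t^2 = 7541, Σt^2·t = 1043, Σt^2 = 173, Σt·t = 173, Σt = 23, Σ1 = 7.
And Σt^2·y = 4226, Σt·y = 492, Σy = 100.
XᵀX·[c₂, c₁, c₀]ᵀ = Xᵀy becomes [[7541, 1043, 173]; [1043, 173, 23]; [173, 23, 7]]·[c₂, c₁, c₀]ᵀ = [4226, 492, 100]ᵀ.
Inverting the 3×3 Gram matrix, [c₂, c₁, c₀]ᵀ = [14857/14784, -47569/14784, 53/2464]ᵀ.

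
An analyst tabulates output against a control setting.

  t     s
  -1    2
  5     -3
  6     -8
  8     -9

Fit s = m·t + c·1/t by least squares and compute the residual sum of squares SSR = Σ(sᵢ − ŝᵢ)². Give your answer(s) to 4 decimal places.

The normal system MᵀM·[m, c]ᵀ = Mᵀs is [[126, 4]; [4, 15601/14400]]·[m, c]ᵀ = [-137, -607/120]ᵀ.
Δ = 126·(15601/14400) − 4² = 96407/800.
m = ((-137)·(15601/14400) − 4·(-607/120))/(96407/800) = -1845977/1735326; c = (126·(-607/120) − 4·(-137))/(96407/800) = -71480/96407.
Residuals: 338035/1735326, 4281235/1735326, -144017/96407, -344644/867663; SSR = 14774405/1735326.

SSR = 8.5139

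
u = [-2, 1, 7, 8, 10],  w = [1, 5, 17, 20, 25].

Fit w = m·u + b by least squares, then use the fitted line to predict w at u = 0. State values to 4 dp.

ŵ = 4.0000

AᵀA·[m, b]ᵀ = Aᵀw reads: 218·m + 24·b = 532;  24·m + 5·b = 68.
Eliminating b: 5·(row 1) − 24·(row 2) gives 514·m = 5·532 − 24·68 = 1028, so m = 2.
Then b = (68 − 24·2)/5 = 4.
At u = 0: ŵ = (2)·(0) + (4)·(1) = 4.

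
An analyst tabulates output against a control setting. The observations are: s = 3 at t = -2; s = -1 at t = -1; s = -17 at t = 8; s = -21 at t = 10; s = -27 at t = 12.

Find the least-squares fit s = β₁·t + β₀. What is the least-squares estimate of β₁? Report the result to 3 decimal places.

Setting ∂/∂β₁ … = 0 gives: 313·β₁ + 27·β₀ = -675;  27·β₁ + 5·β₀ = -63.
det = 313·5 − 27² = 836.
β₁ = ((-675)·5 − 27·(-63))/836 = -837/418; β₀ = (313·(-63) − 27·(-675))/836 = -747/418.

β₁ = -2.002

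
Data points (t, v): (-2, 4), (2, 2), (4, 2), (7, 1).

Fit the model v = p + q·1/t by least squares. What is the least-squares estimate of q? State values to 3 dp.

q = -2.280

Compute the Gram sums: Σ1 = 4, Σ1/t = 11/28, Σ1/t·1/t = 457/784.
For Aᵀv: Σv = 9, Σ1/t·v = -5/14.
AᵀA·[p, q]ᵀ = Aᵀv becomes [[4, 11/28]; [11/28, 457/784]]·[p, q]ᵀ = [9, -5/14]ᵀ.
Eliminating q: (457/784)·(row 1) − (11/28)·(row 2) gives (1707/784)·p = (457/784)·9 − (11/28)·(-5/14) = 4223/784, so p = 4223/1707.
Then q = ((-5/14) − (11/28)·(4223/1707))/(457/784) = -3892/1707.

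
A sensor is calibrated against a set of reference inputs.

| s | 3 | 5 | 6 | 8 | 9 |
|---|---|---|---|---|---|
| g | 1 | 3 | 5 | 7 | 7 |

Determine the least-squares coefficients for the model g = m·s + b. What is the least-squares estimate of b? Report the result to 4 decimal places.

Entries of XᵀX: Σs·s = 215, Σs = 31, Σ1 = 5.
Moment sums: Σs·g = 167, Σg = 23.
So XᵀX·[m, b]ᵀ = Xᵀg: [[215, 31]; [31, 5]]·[m, b]ᵀ = [167, 23]ᵀ.
det = 215·5 − 31² = 114.
m = (167·5 − 31·23)/114 = 61/57; b = (215·23 − 31·167)/114 = -116/57.

b = -2.0351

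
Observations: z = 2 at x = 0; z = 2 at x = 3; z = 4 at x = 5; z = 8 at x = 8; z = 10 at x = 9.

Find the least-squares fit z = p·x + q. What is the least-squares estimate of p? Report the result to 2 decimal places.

Compute the Gram sums: Σx·x = 179, Σx = 25, Σ1 = 5.
Right-hand side: Σx·z = 180, Σz = 26.
Normal equations: [[179, 25]; [25, 5]]·[p, q]ᵀ = [180, 26]ᵀ.
Eliminating q: 5·(row 1) − 25·(row 2) gives 270·p = 5·180 − 25·26 = 250, so p = 25/27.
Then q = (26 − 25·(25/27))/5 = 77/135.

p = 0.93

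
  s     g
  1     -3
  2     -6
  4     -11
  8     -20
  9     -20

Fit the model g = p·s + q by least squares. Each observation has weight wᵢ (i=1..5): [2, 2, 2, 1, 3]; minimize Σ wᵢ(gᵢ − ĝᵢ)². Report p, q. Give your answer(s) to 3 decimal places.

Sums needed: Σwᵢ·s·s = 349, Σwᵢ·s = 49, Σwᵢ·1 = 10.
Moment sums: Σwᵢ·s·g = -818, Σwᵢ·g = -120.
Normal equations: [[349, 49]; [49, 10]]·[p, q]ᵀ = [-818, -120]ᵀ.
Determinant 349·10 − 49² = 1089.
p = ((-818)·10 − 49·(-120))/1089 = -2300/1089; q = (349·(-120) − 49·(-818))/1089 = -1798/1089.

p = -2.112, q = -1.651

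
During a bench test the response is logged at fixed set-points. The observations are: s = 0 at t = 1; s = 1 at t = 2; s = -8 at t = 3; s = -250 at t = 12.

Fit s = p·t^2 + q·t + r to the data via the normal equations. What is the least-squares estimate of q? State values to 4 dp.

Compute the Gram sums: Σt^2·t^2 = 20834, Σt^2·t = 1764, Σt^2 = 158, Σt·t = 158, Σt = 18, Σ1 = 4.
Right-hand side: Σt^2·s = -36068, Σt·s = -3022, Σs = -257.
Normal equations: [[20834, 1764, 158]; [1764, 158, 18]; [158, 18, 4]]·[p, q, r]ᵀ = [-36068, -3022, -257]ᵀ.
Row-reducing yields p = -31199/14852, q = 66833/14852, r = -22629/14852.

q = 4.4999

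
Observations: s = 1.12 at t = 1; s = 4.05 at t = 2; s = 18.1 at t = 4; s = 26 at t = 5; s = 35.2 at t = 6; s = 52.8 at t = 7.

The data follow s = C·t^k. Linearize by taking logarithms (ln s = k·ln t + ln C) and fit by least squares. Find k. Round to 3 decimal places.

k = 1.974

Linearized form: ln s = k·ln t + ln C. From the 6 transformed points,
Σln t = 7.4265, Σ(ln t)² = 11.9895, Σln s = 15.1936, Σln t·ln s = 24.3268.
Equations: 11.9895·k + 7.4265·ln C = 24.3268;  7.4265·k + 6·ln C = 15.1936.
Δ = 11.9895·6 − (7.4265)² = 16.7835; k = (24.3268·6 − 7.4265·15.1936)/16.7835 = 1.97365, ln C = (11.9895·15.1936 − 7.4265·24.3268)/16.7835 = 0.08936.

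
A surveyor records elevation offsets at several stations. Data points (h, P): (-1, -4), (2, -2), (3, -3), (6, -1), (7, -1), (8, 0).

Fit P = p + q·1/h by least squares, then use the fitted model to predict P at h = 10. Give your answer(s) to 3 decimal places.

Entries of XᵀX: Σ1 = 6, Σ1/h = 15/56, Σ1/h·1/h = 40217/28224.
For XᵀP: ΣP = -11, Σ1/h·P = 71/42.
Normal equations: [[6, 15/56]; [15/56, 40217/28224]]·[p, q]ᵀ = [-11, 71/42]ᵀ.
det = 6·(40217/28224) − (15/56)² = 79759/9408.
p = ((-11)·(40217/28224) − (15/56)·(71/42))/(79759/9408) = -455167/239277; q = (6·(71/42) − (15/56)·(-11))/(79759/9408) = 123144/79759.
At h = 10: P̂ = (-455167/239277)·(1) + (123144/79759)·(1/10) = -2091119/1196385.

P̂ = -1.748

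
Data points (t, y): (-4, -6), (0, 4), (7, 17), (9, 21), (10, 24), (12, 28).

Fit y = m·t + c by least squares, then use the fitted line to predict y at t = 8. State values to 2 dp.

Setting ∂/∂m … = 0 gives: 390·m + 34·c = 908;  34·m + 6·c = 88.
Eliminating c: 6·(row 1) − 34·(row 2) gives 1184·m = 6·908 − 34·88 = 2456, so m = 307/148.
Then c = (88 − 34·(307/148))/6 = 431/148.
At t = 8: ŷ = (307/148)·(8) + (431/148)·(1) = 2887/148.

ŷ = 19.51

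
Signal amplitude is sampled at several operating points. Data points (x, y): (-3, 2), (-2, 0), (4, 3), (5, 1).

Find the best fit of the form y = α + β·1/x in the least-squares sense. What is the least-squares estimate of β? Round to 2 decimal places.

The normal equations are: 4·α + (-23/60)·β = 6;  (-23/60)·α + (1669/3600)·β = 17/60.
(Σ1 = 4, Σ1/x = -23/60, Σ1/x·1/x = 1669/3600, Σy = 6, Σ1/x·y = 17/60.)
Eliminating β: (1669/3600)·(row 1) − (-23/60)·(row 2) gives (683/400)·α = (1669/3600)·6 − (-23/60)·(17/60) = 2081/720, so α = 10405/6147.
Then β = ((17/60) − (-23/60)·(10405/6147))/(1669/3600) = 4120/2049.

β = 2.01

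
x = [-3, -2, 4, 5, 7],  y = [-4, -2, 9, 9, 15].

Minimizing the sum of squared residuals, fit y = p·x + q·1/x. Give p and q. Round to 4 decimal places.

Entries of MᵀM: Σx·x = 103, Σx·1/x = 5, Σ1/x·1/x = 85381/176400.
Moment sums: Σx·y = 202, Σ1/x·y = 3581/420.
Normal equations: [[103, 5]; [5, 85381/176400]]·[p, q]ᵀ = [202, 3581/420]ᵀ.
det = 103·(85381/176400) − 5² = 4384243/176400.
p = (202·(85381/176400) − 5·(3581/420))/(4384243/176400) = 9726862/4384243; q = (103·(3581/420) − 5·202)/(4384243/176400) = -23249940/4384243.

p = 2.2186, q = -5.3031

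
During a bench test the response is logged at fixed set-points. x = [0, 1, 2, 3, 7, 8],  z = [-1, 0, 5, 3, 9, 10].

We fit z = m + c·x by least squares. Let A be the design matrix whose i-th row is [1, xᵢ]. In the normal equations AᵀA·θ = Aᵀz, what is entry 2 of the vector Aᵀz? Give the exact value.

162

Entry 2 ↔ basis x, so (Aᵀz)_{2} = Σᵢ (x)·zᵢ = (0)·(-1) + (1)·(0) + (2)·(5) + (3)·(3) + (7)·(9) + (8)·(10) = 162.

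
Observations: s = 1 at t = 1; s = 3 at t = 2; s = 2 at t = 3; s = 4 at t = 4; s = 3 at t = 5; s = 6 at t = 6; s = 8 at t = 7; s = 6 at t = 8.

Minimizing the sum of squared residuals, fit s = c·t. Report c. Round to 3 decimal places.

c = 0.902

From the data, Σt·t = 204.
For Xᵀs: Σt·s = 184.
Hence c = 184 / 204 ≈ 0.901961.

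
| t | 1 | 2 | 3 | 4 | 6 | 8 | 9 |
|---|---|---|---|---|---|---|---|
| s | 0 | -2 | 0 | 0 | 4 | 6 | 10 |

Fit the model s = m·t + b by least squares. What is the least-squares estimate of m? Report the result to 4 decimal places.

Compute the Gram sums: Σt·t = 211, Σt = 33, Σ1 = 7.
Moment sums: Σt·s = 158, Σs = 18.
XᵀX·[m, b]ᵀ = Xᵀs becomes [[211, 33]; [33, 7]]·[m, b]ᵀ = [158, 18]ᵀ.
Eliminating b: 7·(row 1) − 33·(row 2) gives 388·m = 7·158 − 33·18 = 512, so m = 128/97.
Then b = (18 − 33·(128/97))/7 = -354/97.

m = 1.3196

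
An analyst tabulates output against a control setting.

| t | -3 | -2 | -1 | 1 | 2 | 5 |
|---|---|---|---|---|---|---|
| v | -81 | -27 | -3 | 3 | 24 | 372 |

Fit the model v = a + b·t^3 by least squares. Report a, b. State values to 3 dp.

a = -0.722, b = 2.983

Forming AᵀA = [[6, 98]; [98, 16484]] and Aᵀv = [288, 49101]ᵀ gives AᵀA·[a, b]ᵀ = Aᵀv.
Determinant 6·16484 − 98² = 89300.
a = (288·16484 − 98·49101)/89300 = -32253/44650; b = (6·49101 − 98·288)/89300 = 133191/44650.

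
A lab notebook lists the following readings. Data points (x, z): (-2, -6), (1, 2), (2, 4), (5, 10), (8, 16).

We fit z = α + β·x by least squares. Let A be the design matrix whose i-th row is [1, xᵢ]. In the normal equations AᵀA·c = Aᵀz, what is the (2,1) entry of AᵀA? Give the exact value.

14

Row 2 ↔ basis x, column 1 ↔ basis 1, so (AᵀA)_{2,1} = Σᵢ x = (-2)·(1) + (1)·(1) + (2)·(1) + (5)·(1) + (8)·(1) = 14.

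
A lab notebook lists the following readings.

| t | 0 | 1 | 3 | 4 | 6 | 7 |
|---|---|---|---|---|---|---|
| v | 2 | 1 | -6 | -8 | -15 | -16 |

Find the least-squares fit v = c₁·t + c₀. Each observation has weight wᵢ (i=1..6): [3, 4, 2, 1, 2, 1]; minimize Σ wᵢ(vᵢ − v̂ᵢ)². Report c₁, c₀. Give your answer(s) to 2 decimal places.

Normal-equation sums: Σwᵢ·t·t = 159, Σwᵢ·t = 33, Σwᵢ·1 = 13.
And Σwᵢ·t·v = -356, Σwᵢ·v = -56.
det = 159·13 − 33² = 978.
c₁ = ((-356)·13 − 33·(-56))/978 = -1390/489; c₀ = (159·(-56) − 33·(-356))/978 = 474/163.

c₁ = -2.84, c₀ = 2.91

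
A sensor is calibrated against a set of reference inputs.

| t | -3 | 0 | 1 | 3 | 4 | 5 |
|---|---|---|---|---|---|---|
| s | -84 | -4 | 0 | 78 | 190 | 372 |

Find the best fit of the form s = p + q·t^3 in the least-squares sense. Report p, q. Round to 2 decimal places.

p = -3.13, q = 3.00

From the data, Σ1 = 6, Σt^3 = 190, Σt^3·t^3 = 21180.
Moment sums: Σs = 552, Σt^3·s = 63034.
Determinant 6·21180 − 190² = 90980.
p = (552·21180 − 190·63034)/90980 = -14255/4549; q = (6·63034 − 190·552)/90980 = 68331/22745.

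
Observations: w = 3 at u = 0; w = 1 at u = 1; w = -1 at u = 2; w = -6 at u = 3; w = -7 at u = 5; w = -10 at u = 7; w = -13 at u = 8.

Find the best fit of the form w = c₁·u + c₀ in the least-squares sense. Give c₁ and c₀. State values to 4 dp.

c₁ = -1.9021, c₀ = 2.3505

Normal-equation sums: Σu·u = 152, Σu = 26, Σ1 = 7.
For Mᵀw: Σu·w = -228, Σw = -33.
Normal equations: [[152, 26]; [26, 7]]·[c₁, c₀]ᵀ = [-228, -33]ᵀ.
det = 152·7 − 26² = 388.
c₁ = ((-228)·7 − 26·(-33))/388 = -369/194; c₀ = (152·(-33) − 26·(-228))/388 = 228/97.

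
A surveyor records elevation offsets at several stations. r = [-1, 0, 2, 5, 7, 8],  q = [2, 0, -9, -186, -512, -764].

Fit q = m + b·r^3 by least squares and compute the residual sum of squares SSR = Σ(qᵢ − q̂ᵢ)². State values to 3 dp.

The normal equations are: 6·m + 987·b = -1469;  987·m + 395483·b = -590108.
det = 6·395483 − 987² = 1398729.
m = ((-1469)·395483 − 987·(-590108))/1398729 = 1472069/1398729; b = (6·(-590108) − 987·(-1469))/1398729 = -696915/466243.
Residuals: -765356/1398729, -1472069/1398729, 2665330/1398729, -292538/1398729, -495782/1398729, 360415/1398729; SSR = 7376710/1398729.

SSR = 5.274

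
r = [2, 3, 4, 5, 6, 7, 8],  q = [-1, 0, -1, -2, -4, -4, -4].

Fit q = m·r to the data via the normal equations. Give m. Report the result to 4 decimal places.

m = -0.4926

Entries of MᵀM: Σr·r = 203.
For Mᵀq: Σr·q = -100.
Normal equations: [[203]]·[m]ᵀ = [-100]ᵀ.
m = (-100)/203 = -0.492611.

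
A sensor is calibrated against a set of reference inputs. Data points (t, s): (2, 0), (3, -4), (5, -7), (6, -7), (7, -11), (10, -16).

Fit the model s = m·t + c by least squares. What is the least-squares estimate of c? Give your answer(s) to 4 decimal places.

c = 2.9036

Entries of AᵀA: Σt·t = 223, Σt = 33, Σ1 = 6.
Moment sums: Σt·s = -326, Σs = -45.
Eliminating c: 6·(row 1) − 33·(row 2) gives 249·m = 6·(-326) − 33·(-45) = -471, so m = -157/83.
Then c = ((-45) − 33·(-157/83))/6 = 241/83.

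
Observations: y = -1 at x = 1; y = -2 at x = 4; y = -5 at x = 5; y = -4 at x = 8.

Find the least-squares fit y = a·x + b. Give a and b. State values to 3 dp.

a = -0.480, b = -0.840

Setting ∂/∂a … = 0 gives: 106·a + 18·b = -66;  18·a + 4·b = -12.
Eliminating b: 4·(row 1) − 18·(row 2) gives 100·a = 4·(-66) − 18·(-12) = -48, so a = -12/25.
Then b = ((-12) − 18·(-12/25))/4 = -21/25.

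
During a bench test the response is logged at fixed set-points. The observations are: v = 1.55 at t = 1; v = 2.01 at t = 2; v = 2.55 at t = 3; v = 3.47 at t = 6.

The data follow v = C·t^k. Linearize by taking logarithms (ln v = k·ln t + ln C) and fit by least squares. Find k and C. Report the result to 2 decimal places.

With ln vᵢ as the transformed response and ln tᵢ as the regressor:
Σln t = 3.5835, Σ(ln t)² = 4.8978, Σln v = 3.3166, Σln t·ln v = 3.7415.
Equations: 4.8978·k + 3.5835·ln C = 3.7415;  3.5835·k + 4·ln C = 3.3166.
Slope k = (n·Σln t·ln v − Σln t·Σln v)/(n·Σ(ln t)² − (Σln t)²) = (4·3.7415 − 3.5835·3.3166)/6.7496 = 0.45646; ln C = (Σln v − k·Σln t)/n = 0.42023, so C = exp(0.42023) = 1.52231.

k = 0.46, C = 1.52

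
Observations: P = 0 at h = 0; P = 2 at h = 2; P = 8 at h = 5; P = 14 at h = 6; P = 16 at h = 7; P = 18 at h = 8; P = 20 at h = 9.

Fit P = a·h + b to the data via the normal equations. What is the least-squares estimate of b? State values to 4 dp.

Setting ∂/∂a … = 0 gives: 259·a + 37·b = 564;  37·a + 7·b = 78.
(Σh·h = 259, Σh = 37, Σ1 = 7, Σh·P = 564, ΣP = 78.)
Δ = 259·7 − 37² = 444.
a = (564·7 − 37·78)/444 = 177/74; b = (259·78 − 37·564)/444 = -3/2.

b = -1.5000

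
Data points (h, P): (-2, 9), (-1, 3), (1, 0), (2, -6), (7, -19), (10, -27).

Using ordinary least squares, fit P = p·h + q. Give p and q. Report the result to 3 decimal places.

Entries of MᵀM: Σh·h = 159, Σh = 17, Σ1 = 6.
And Σh·P = -436, ΣP = -40.
MᵀM·[p, q]ᵀ = MᵀP becomes [[159, 17]; [17, 6]]·[p, q]ᵀ = [-436, -40]ᵀ.
Δ = 159·6 − 17² = 665.
p = ((-436)·6 − 17·(-40))/665 = -1936/665; q = (159·(-40) − 17·(-436))/665 = 1052/665.

p = -2.911, q = 1.582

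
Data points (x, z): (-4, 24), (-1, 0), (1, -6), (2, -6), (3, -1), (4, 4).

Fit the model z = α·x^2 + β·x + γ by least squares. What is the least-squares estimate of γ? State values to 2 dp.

γ = -4.45

Compute the Gram sums: Σx^2·x^2 = 611, Σx^2·x = 35, Σx^2 = 47, Σx·x = 47, Σx = 5, Σ1 = 6.
And Σx^2·z = 409, Σx·z = -101, Σz = 15.
So MᵀM·[α, β, γ]ᵀ = Mᵀz: [[611, 35, 47]; [35, 47, 5]; [47, 5, 6]]·[α, β, γ]ᵀ = [409, -101, 15]ᵀ.
Row-reducing yields α = 12013/10384, β = -26347/10384, γ = -23093/5192.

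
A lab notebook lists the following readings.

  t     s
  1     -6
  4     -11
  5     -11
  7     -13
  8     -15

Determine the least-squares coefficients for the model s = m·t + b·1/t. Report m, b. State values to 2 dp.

Sums needed: Σt·t = 155, Σt·1/t = 5, Σ1/t·1/t = 89261/78400.
Right-hand side: Σt·s = -316, Σ1/t·s = -4111/280.
Normal equations: [[155, 5]; [5, 89261/78400]]·[m, b]ᵀ = [-316, -4111/280]ᵀ.
Determinant 155·(89261/78400) − 5² = 2375091/15680.
m = ((-316)·(89261/78400) − 5·(-4111/280))/(2375091/15680) = -2494564/1319495; b = (155·(-4111/280) − 5·(-316))/(2375091/15680) = -1212120/263899.

m = -1.89, b = -4.59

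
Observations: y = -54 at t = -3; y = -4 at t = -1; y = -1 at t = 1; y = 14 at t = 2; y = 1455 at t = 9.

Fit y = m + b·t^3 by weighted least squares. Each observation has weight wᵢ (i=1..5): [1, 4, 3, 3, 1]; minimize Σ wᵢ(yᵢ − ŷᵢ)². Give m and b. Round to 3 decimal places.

m = -2.084, b = 1.999

Normal-equation sums: Σwᵢ·1 = 12, Σwᵢ·t^3 = 725, Σwᵢ·t^3·t^3 = 532369.
For XᵀWy: Σwᵢ·y = 1424, Σwᵢ·t^3·y = 1062502.
Normal equations: [[12, 725]; [725, 532369]]·[m, b]ᵀ = [1424, 1062502]ᵀ.
det = 12·532369 − 725² = 5862803.
m = (1424·532369 − 725·1062502)/5862803 = -12220494/5862803; b = (12·1062502 − 725·1424)/5862803 = 11717624/5862803.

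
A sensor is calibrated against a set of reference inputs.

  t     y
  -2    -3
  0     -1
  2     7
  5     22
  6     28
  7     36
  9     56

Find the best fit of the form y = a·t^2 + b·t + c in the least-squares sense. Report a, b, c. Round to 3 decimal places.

Compute the Gram sums: Σt^2·t^2 = 10915, Σt^2·t = 1413, Σt^2 = 199, Σt·t = 199, Σt = 27, Σ1 = 7.
Moment sums: Σt^2·y = 7874, Σt·y = 1054, Σy = 145.
So MᵀM·[a, b, c]ᵀ = Mᵀy: [[10915, 1413, 199]; [1413, 199, 27]; [199, 27, 7]]·[a, b, c]ᵀ = [7874, 1054, 145]ᵀ.
Row-reducing yields a = 128057/287538, b = 209429/95846, c = -53863/143769.

a = 0.445, b = 2.185, c = -0.375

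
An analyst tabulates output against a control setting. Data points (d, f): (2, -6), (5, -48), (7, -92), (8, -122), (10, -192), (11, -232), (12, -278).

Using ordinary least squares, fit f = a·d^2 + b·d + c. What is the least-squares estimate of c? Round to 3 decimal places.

c = 0.778

Entries of XᵀX: Σd^2·d^2 = 52515, Σd^2·d = 5047, Σd^2 = 507, Σd·d = 507, Σd = 55, Σ1 = 7.
For Xᵀf: Σd^2·f = -100844, Σd·f = -9680, Σf = -970.
Solving the 3×3 system (Gaussian elimination) gives a = -1572/803, b = 499/1606, c = 1249/1606.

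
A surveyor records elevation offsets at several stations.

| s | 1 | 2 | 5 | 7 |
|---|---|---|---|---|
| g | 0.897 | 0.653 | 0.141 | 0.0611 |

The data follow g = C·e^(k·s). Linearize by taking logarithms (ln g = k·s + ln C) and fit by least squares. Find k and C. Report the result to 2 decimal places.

k = -0.46, C = 1.50

Linearized form: ln g = k·s + ln C. From the 4 transformed points,
Σs = 15.0000, Σ(s)² = 79.0000, Σln g = -5.2891, Σs·ln g = -30.3227.
Normal system: [[79.0000, 15.0000]; [15.0000, 4]]·[k, ln C]ᵀ = [-30.3227, -5.2891]ᵀ.
Slope k = (n·Σs·ln g − Σs·Σln g)/(n·Σ(s)² − (Σs)²) = (4·-30.3227 − 15.0000·-5.2891)/91.0000 = -0.46104; ln C = (Σln g − k·Σs)/n = 0.40660, so C = exp(0.40660) = 1.50171.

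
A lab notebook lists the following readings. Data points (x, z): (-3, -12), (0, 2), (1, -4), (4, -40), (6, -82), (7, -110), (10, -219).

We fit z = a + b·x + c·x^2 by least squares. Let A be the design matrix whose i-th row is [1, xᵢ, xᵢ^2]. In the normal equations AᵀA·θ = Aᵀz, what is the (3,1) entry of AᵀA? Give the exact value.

Row 3 ↔ basis x^2, column 1 ↔ basis 1, so (AᵀA)_{3,1} = Σᵢ x^2 = (9)·(1) + (0)·(1) + (1)·(1) + (16)·(1) + (36)·(1) + (49)·(1) + (100)·(1) = 211.

211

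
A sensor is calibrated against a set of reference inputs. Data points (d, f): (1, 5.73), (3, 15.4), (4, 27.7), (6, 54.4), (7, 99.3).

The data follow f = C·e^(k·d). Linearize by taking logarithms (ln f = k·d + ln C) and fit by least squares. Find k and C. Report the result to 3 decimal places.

Linearized form: ln f = k·d + ln C. From the 5 transformed points,
XᵀX = [[111.0000, 21.0000]; [21.0000, 5]], rhs = [79.3998, 16.3960]ᵀ  (here Σd = 21.0000, Σ(d)² = 111.0000, Σln f = 16.3960, Σd·ln f = 79.3998).
Slope k = (n·Σd·ln f − Σd·Σln f)/(n·Σ(d)² − (Σd)²) = (5·79.3998 − 21.0000·16.3960)/114.0000 = 0.46212; ln C = (Σln f − k·Σd)/n = 1.33828, so C = exp(1.33828) = 3.81248.

k = 0.462, C = 3.812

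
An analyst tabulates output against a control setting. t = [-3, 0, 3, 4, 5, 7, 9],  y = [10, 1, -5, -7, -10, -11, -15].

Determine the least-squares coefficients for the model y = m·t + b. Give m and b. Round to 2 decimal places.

Entries of MᵀM: Σt·t = 189, Σt = 25, Σ1 = 7.
Right-hand side: Σt·y = -335, Σy = -37.
Normal equations: [[189, 25]; [25, 7]]·[m, b]ᵀ = [-335, -37]ᵀ.
Determinant 189·7 − 25² = 698.
m = ((-335)·7 − 25·(-37))/698 = -710/349; b = (189·(-37) − 25·(-335))/698 = 691/349.

m = -2.03, b = 1.98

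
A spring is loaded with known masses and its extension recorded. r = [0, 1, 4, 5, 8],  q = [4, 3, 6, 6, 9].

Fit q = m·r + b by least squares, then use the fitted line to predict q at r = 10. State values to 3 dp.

The normal equations are: 106·m + 18·b = 129;  18·m + 5·b = 28.
Determinant 106·5 − 18² = 206.
m = (129·5 − 18·28)/206 = 141/206; b = (106·28 − 18·129)/206 = 323/103.
At r = 10: q̂ = (141/206)·(10) + (323/103)·(1) = 1028/103.

q̂ = 9.981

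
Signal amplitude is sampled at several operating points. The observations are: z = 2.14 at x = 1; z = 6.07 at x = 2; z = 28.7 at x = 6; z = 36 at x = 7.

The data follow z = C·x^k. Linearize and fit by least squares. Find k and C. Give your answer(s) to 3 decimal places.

k = 1.444, C = 2.175

Linearized form: ln z = k·ln x + ln C. From the 4 transformed points,
Σln x = 4.4308, Σ(ln x)² = 7.4774, Σln z = 9.5046, Σln x·ln z = 14.2380.
Equations: 7.4774·k + 4.4308·ln C = 14.2380;  4.4308·k + 4·ln C = 9.5046.
Slope k = (n·Σln x·ln z − Σln x·Σln z)/(n·Σ(ln x)² − (Σln x)²) = (4·14.2380 − 4.4308·9.5046)/10.2775 = 1.44380; ln C = (Σln z − k·Σln x)/n = 0.77684, so C = exp(0.77684) = 2.17459.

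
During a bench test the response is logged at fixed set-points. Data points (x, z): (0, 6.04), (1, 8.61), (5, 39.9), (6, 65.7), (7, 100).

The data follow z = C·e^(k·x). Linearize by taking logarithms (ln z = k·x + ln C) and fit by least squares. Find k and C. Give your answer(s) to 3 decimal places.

With ln zᵢ as the transformed response and xᵢ as the regressor:
Over the data: Σx = 19.0000, Σ(x)² = 111.0000, Σln z = 16.4280, Σx·ln z = 77.9316.
Normal system: [[111.0000, 19.0000]; [19.0000, 5]]·[k, ln C]ᵀ = [77.9316, 16.4280]ᵀ.
Slope k = (n·Σx·ln z − Σx·Σln z)/(n·Σ(x)² − (Σx)²) = (5·77.9316 − 19.0000·16.4280)/194.0000 = 0.39962; ln C = (Σln z − k·Σx)/n = 1.76704, so C = exp(1.76704) = 5.85347.

k = 0.400, C = 5.853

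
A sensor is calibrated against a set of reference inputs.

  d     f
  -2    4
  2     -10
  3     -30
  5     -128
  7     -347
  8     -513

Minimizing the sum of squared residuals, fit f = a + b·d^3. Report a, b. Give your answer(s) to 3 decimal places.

a = -3.224, b = -0.998

Normal-equation sums: Σ1 = 6, Σd^3 = 1007, Σd^3·d^3 = 396275.
Right-hand side: Σf = -1024, Σd^3·f = -398599.
Eliminating b: 396275·(row 1) − 1007·(row 2) gives 1363601·a = 396275·(-1024) − 1007·(-398599) = -4396407, so a = -4396407/1363601.
Then b = ((-398599) − 1007·(-4396407/1363601))/396275 = -1360426/1363601.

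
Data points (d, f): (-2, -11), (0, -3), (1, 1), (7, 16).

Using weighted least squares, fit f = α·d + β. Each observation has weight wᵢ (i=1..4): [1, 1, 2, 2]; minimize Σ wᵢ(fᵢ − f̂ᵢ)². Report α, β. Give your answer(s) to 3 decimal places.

Entries of MᵀWM: Σwᵢ·d·d = 104, Σwᵢ·d = 14, Σwᵢ·1 = 6.
And Σwᵢ·d·f = 248, Σwᵢ·f = 20.
So MᵀWM·[α, β]ᵀ = MᵀWf: [[104, 14]; [14, 6]]·[α, β]ᵀ = [248, 20]ᵀ.
Eliminating β: 6·(row 1) − 14·(row 2) gives 428·α = 6·248 − 14·20 = 1208, so α = 302/107.
Then β = (20 − 14·(302/107))/6 = -348/107.

α = 2.822, β = -3.252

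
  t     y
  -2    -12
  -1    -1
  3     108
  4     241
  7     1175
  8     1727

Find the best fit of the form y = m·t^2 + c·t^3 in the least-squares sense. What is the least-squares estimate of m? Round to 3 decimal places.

From the data, Σt^2·t^2 = 6851, Σt^2·t^3 = 50809, Σt^3·t^3 = 384683.
And Σt^2·y = 172882, Σt^3·y = 1305686.
MᵀM·[m, c]ᵀ = Mᵀy becomes [[6851, 50809]; [50809, 384683]]·[m, c]ᵀ = [172882, 1305686]ᵀ.
det = 6851·384683 − 50809² = 53908752.
m = (172882·384683 − 50809·1305686)/53908752 = 3420134/1123099; c = (6851·1305686 − 50809·172882)/53908752 = 108396/36229.

m = 3.045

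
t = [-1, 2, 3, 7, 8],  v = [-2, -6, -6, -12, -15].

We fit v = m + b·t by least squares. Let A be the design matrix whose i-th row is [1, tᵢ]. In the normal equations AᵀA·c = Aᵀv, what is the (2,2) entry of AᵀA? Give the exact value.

Row 2 ↔ basis t, column 2 ↔ basis t, so (AᵀA)_{2,2} = Σᵢ (t)·(t) = (-1)·(-1) + (2)·(2) + (3)·(3) + (7)·(7) + (8)·(8) = 127.

127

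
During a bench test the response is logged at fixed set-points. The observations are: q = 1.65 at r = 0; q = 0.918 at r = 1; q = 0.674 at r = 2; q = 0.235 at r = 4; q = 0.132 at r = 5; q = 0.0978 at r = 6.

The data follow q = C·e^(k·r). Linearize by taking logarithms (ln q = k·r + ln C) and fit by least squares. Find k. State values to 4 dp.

Let Y = ln q. Fitting Y = k·r + ln C by least squares:
XᵀX = [[82.0000, 18.0000]; [18.0000, 6]], rhs = [-30.7410, -5.7773]ᵀ  (here Σr = 18.0000, Σ(r)² = 82.0000, Σln q = -5.7773, Σr·ln q = -30.7410).
Δ = 82.0000·6 − (18.0000)² = 168.0000; k = (-30.7410·6 − 18.0000·-5.7773)/168.0000 = -0.47890, ln C = (82.0000·-5.7773 − 18.0000·-30.7410)/168.0000 = 0.47383.

k = -0.4789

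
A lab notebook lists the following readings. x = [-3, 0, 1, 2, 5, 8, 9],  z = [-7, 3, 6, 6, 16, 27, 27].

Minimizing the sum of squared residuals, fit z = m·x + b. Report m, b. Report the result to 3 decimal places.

m = 2.898, b = 2.035

Entries of AᵀA: Σx·x = 184, Σx = 22, Σ1 = 7.
And Σx·z = 578, Σz = 78.
So AᵀA·[m, b]ᵀ = Aᵀz: [[184, 22]; [22, 7]]·[m, b]ᵀ = [578, 78]ᵀ.
Eliminating b: 7·(row 1) − 22·(row 2) gives 804·m = 7·578 − 22·78 = 2330, so m = 1165/402.
Then b = (78 − 22·(1165/402))/7 = 409/201.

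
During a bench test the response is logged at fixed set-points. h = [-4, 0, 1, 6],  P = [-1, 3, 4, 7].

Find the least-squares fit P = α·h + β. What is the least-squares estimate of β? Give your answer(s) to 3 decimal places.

β = 2.655

Sums needed: Σh·h = 53, Σh = 3, Σ1 = 4.
Moment sums: Σh·P = 50, ΣP = 13.
Eliminating β: 4·(row 1) − 3·(row 2) gives 203·α = 4·50 − 3·13 = 161, so α = 23/29.
Then β = (13 − 3·(23/29))/4 = 77/29.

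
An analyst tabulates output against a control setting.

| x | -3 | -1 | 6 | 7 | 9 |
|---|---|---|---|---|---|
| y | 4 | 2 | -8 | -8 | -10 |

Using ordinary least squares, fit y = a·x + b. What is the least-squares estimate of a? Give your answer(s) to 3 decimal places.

a = -1.223

Compute the Gram sums: Σx·x = 176, Σx = 18, Σ1 = 5.
For Mᵀy: Σx·y = -208, Σy = -20.
Normal equations: [[176, 18]; [18, 5]]·[a, b]ᵀ = [-208, -20]ᵀ.
det = 176·5 − 18² = 556.
a = ((-208)·5 − 18·(-20))/556 = -170/139; b = (176·(-20) − 18·(-208))/556 = 56/139.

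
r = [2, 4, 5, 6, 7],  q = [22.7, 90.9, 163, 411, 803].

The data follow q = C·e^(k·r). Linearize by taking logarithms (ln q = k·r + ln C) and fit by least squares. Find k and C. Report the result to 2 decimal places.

Let Y = ln q. Fitting Y = k·r + ln C by least squares:
Σr = 24.0000, Σ(r)² = 130.0000, Σln q = 25.4328, Σr·ln q = 132.6826.
Equations: 130.0000·k + 24.0000·ln C = 132.6826;  24.0000·k + 5·ln C = 25.4328.
Δ = 130.0000·5 − (24.0000)² = 74.0000; k = (132.6826·5 − 24.0000·25.4328)/74.0000 = 0.71655, ln C = (130.0000·25.4328 − 24.0000·132.6826)/74.0000 = 1.64710, so C = exp(1.64710) = 5.19191.

k = 0.72, C = 5.19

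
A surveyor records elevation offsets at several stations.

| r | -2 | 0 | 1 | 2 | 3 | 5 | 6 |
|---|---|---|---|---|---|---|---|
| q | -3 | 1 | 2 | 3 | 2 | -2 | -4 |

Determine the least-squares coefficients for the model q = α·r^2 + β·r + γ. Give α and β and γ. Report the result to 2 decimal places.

α = -0.38, β = 1.38, γ = 1.23

Setting ∂/∂α … = 0 gives: 2035·α + 369·β + 79·γ = -174;  369·α + 79·β + 15·γ = -14;  79·α + 15·β + 7·γ = -1.
(Σr^2·r^2 = 2035, Σr^2·r = 369, Σr^2 = 79, Σr·r = 79, Σr = 15, Σ1 = 7, Σr^2·q = -174, Σr·q = -14, Σq = -1.)
Row-reducing yields α = -18397/47922, β = 22095/15974, γ = 29369/23961.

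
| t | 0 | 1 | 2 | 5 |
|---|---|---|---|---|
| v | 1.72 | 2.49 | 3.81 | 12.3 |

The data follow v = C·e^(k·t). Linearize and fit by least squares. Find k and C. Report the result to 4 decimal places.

Linearized form: ln v = k·t + ln C. From the 4 transformed points,
XᵀX = [[30.0000, 8.0000]; [8.0000, 4]], rhs = [16.1355, 5.3018]ᵀ  (here Σt = 8.0000, Σ(t)² = 30.0000, Σln v = 5.3018, Σt·ln v = 16.1355).
Slope k = (n·Σt·ln v − Σt·Σln v)/(n·Σ(t)² − (Σt)²) = (4·16.1355 − 8.0000·5.3018)/56.0000 = 0.39513; ln C = (Σln v − k·Σt)/n = 0.53519, so C = exp(0.53519) = 1.70778.

k = 0.3951, C = 1.7078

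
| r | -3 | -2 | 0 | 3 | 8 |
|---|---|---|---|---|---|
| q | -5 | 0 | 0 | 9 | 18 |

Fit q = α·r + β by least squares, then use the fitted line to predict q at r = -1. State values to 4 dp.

q̂ = -0.0558

From the data, Σr·r = 86, Σr = 6, Σ1 = 5.
Right-hand side: Σr·q = 186, Σq = 22.
Δ = 86·5 − 6² = 394.
α = (186·5 − 6·22)/394 = 399/197; β = (86·22 − 6·186)/394 = 388/197.
At r = -1: q̂ = (399/197)·(-1) + (388/197)·(1) = -11/197.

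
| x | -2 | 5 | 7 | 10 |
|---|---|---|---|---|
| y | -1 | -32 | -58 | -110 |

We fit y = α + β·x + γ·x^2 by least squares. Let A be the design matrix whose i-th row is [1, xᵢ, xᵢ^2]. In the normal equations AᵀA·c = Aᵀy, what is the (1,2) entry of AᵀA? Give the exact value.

Row 1 ↔ basis 1, column 2 ↔ basis x, so (AᵀA)_{1,2} = Σᵢ x = (1)·(-2) + (1)·(5) + (1)·(7) + (1)·(10) = 20.

20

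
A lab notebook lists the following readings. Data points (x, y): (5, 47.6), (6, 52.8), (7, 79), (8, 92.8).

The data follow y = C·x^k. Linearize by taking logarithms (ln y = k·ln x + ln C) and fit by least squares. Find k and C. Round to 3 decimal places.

k = 1.523, C = 3.874

Linearized form: ln y = k·ln x + ln C. From the 4 transformed points,
Σln x = 7.4265, Σ(ln x)² = 13.9113, Σln y = 16.7292, Σln x·ln y = 31.2474.
Normal system: [[13.9113, 7.4265]; [7.4265, 4]]·[k, ln C]ᵀ = [31.2474, 16.7292]ᵀ.
Slope k = (n·Σln x·ln y − Σln x·Σln y)/(n·Σ(ln x)² − (Σln x)²) = (4·31.2474 − 7.4265·16.7292)/0.4917 = 1.52323; ln C = (Σln y − k·Σln x)/n = 1.35422, so C = exp(1.35422) = 3.87375.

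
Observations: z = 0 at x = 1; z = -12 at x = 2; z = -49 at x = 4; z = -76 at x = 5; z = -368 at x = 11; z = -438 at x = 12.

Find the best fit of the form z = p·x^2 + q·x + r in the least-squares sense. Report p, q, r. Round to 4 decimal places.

p = -2.9705, q = -1.0976, r = 3.2059

The normal equations are: 36275·p + 3257·q + 311·r = -110332;  3257·p + 311·q + 35·r = -9904;  311·p + 35·q + 6·r = -943.
(Σx^2·x^2 = 36275, Σx^2·x = 3257, Σx^2 = 311, Σx·x = 311, Σx = 35, Σ1 = 6, Σx^2·z = -110332, Σx·z = -9904, Σz = -943.)
Row-reducing yields p = -11169/3760, q = -4127/3760, r = 6027/1880.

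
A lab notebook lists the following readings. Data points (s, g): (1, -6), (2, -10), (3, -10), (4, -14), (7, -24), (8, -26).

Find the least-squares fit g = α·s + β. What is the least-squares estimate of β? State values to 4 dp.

Setting ∂/∂α … = 0 gives: 143·α + 25·β = -488;  25·α + 6·β = -90.
(Σs·s = 143, Σs = 25, Σ1 = 6, Σs·g = -488, Σg = -90.)
det = 143·6 − 25² = 233.
α = ((-488)·6 − 25·(-90))/233 = -678/233; β = (143·(-90) − 25·(-488))/233 = -670/233.

β = -2.8755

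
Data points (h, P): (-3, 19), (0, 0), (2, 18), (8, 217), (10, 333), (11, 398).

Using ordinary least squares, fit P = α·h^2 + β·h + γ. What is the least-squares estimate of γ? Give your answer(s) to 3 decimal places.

γ = 0.163

Entries of MᵀM: Σh^2·h^2 = 28834, Σh^2·h = 2824, Σh^2 = 298, Σh·h = 298, Σh = 28, Σ1 = 6.
Moment sums: Σh^2·P = 95589, Σh·P = 9423, ΣP = 985.
MᵀM·[α, β, γ]ᵀ = MᵀP becomes [[28834, 2824, 298]; [2824, 298, 28]; [298, 28, 6]]·[α, β, γ]ᵀ = [95589, 9423, 985]ᵀ.
Solving the 3×3 system (Gaussian elimination) gives α = 111407/36725, β = 8397/2938, γ = 11963/73450.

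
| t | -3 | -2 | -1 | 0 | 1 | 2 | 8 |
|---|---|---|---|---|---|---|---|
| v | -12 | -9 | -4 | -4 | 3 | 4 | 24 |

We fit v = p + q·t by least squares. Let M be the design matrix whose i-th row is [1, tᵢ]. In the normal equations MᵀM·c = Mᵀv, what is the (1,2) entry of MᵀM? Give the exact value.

5

Row 1 ↔ basis 1, column 2 ↔ basis t, so (MᵀM)_{1,2} = Σᵢ t = (1)·(-3) + (1)·(-2) + (1)·(-1) + (1)·(0) + (1)·(1) + (1)·(2) + (1)·(8) = 5.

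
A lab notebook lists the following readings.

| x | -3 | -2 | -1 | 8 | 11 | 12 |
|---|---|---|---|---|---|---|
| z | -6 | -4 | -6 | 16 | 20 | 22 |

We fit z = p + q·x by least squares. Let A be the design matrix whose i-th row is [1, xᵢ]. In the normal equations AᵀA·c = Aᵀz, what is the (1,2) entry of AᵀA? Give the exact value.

25

Row 1 ↔ basis 1, column 2 ↔ basis x, so (AᵀA)_{1,2} = Σᵢ x = (1)·(-3) + (1)·(-2) + (1)·(-1) + (1)·(8) + (1)·(11) + (1)·(12) = 25.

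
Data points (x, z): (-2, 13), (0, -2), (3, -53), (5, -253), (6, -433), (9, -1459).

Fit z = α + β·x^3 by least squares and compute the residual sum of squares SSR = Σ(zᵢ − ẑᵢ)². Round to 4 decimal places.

SSR = 11.1652

AᵀA·[α, β]ᵀ = Aᵀz reads: 6·α + 1089·β = -2187;  1089·α + 594515·β = -1190299.
(Σ1 = 6, Σx^3 = 1089, Σx^3·x^3 = 594515, Σz = -2187, Σx^3·z = -1190299.)
det = 6·594515 − 1089² = 2381169.
α = ((-2187)·594515 − 1089·(-1190299))/2381169 = -1322898/793723; β = (6·(-1190299) − 1089·(-2187))/2381169 = -1586717/793723.
Residuals: -1052439/793723, -264548/793723, 2096938/793723, -1149396/793723, 371711/793723, -2266/793723; SSR = 8862094/793723.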